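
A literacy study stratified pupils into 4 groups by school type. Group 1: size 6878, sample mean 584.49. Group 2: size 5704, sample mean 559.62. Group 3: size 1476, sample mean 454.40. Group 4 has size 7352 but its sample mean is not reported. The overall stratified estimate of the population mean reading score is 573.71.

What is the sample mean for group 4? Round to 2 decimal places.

N = 6878 + 5704 + 1476 + 7352 = 21410.
Overall total = μ·N = 573.71·21410 = 12283131.1.
Subtract the known strata: 6878·584.49 + 5704·559.62 + 1476·454.40 = 7882889.1.
Remaining total for group 4: 12283131.1 − 7882889.1 = 4400242.
Divide by its size: 4400242 / 7352 = 598.5095... → 598.51.

598.51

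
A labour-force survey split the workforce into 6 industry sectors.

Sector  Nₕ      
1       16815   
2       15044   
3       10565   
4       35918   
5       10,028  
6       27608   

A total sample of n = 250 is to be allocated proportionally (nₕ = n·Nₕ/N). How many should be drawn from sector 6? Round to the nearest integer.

Share of sector 6 = 27608/115978 = 0.23805.
Allocate 250 × 0.23805 = 59.511... → 60.

60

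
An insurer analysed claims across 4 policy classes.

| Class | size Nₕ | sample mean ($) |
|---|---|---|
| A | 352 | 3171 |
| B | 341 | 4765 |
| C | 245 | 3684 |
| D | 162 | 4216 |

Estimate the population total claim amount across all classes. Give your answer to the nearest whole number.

4326629

Population total = Σ Nₕ·x̄ₕ (each stratum's size times its mean).
352·3171 + 341·4765 + 245·3684 + 162·4216 = 1116192 + 1624865 + 902580 + 682992 = 4326629.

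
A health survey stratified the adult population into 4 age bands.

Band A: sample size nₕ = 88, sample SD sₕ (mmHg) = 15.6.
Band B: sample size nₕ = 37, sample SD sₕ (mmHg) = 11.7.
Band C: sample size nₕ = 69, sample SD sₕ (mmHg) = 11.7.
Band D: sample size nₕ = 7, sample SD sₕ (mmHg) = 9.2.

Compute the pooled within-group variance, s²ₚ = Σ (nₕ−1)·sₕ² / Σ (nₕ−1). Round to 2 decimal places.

A: (88−1)·15.6² = 87·243.36 = 21172.32
B: (37−1)·11.7² = 36·136.89 = 4928.04
C: (69−1)·11.7² = 68·136.89 = 9308.52
D: (7−1)·9.2² = 6·84.64 = 507.84
Numerator = 35916.72; denominator = Σ(nₕ−1) = 197.
s²ₚ = 35916.72/197 = 182.3184... → 182.32.

182.32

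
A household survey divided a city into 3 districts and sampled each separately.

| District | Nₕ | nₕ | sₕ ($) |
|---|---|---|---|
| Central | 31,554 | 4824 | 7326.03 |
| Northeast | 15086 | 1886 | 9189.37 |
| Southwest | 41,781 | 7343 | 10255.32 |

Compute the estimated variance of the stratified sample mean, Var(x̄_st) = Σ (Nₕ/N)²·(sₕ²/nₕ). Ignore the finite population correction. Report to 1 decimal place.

5918.2

N = 88421. Term for each stratum: Wₕ²sₕ²/nₕ.
Var(x̄_st) = 1416.8637 + 1303.3683 + 3197.9504 = 5918.1824 → 5918.2.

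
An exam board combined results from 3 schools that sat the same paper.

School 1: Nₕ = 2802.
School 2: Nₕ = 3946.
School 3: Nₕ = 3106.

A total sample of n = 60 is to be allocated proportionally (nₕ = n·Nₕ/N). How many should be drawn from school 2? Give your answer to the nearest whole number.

Share of school 2 = 3946/9854 = 0.40045.
Allocate 60 × 0.40045 = 24.027... → 24.

24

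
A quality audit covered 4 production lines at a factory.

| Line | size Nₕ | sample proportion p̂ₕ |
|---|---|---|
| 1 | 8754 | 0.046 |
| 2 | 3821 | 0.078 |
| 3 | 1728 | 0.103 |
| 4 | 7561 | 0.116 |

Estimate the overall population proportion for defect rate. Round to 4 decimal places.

N = 8754 + 3821 + 1728 + 7561 = 21864.
Overall proportion = Σ (Nₕ/N)·p̂ₕ.
Σ Nₕp̂ₕ = 402.684 + 298.038 + 177.984 + 877.076 = 1755.782.
1755.782 / 21864 = 0.080305... → 0.0803.

0.0803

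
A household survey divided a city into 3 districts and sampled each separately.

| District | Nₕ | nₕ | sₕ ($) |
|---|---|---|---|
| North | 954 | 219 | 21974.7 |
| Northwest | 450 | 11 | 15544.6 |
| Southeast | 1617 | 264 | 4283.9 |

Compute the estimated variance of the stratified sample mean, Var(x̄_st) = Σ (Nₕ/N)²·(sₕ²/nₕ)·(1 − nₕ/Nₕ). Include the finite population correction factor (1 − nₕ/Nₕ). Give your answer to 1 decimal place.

N = 3021; Wₕ = Nₕ/N.
district North: (954/3021)²·21974.7²/219·(1 − 219/954) = 169408.8358
district Northwest: (450/3021)²·15544.6²/11·(1 − 11/450) = 475490.6708
district Southeast: (1617/3021)²·4283.9²/264·(1 − 264/1617) = 16664.0703
Sum = 661563.5769 → 661563.6.

661563.6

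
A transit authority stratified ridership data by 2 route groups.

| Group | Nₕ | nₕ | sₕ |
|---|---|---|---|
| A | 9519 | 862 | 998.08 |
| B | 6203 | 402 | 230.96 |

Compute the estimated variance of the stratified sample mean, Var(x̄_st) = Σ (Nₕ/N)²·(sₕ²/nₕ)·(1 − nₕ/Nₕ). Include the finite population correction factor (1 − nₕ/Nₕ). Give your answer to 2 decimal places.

404.59

N = 15722; Wₕ = Nₕ/N.
group A: (9519/15722)²·998.08²/862·(1 − 862/9519) = 385.27125
group B: (6203/15722)²·230.96²/402·(1 − 402/6203) = 19.31686
Sum = 404.58811 → 404.59.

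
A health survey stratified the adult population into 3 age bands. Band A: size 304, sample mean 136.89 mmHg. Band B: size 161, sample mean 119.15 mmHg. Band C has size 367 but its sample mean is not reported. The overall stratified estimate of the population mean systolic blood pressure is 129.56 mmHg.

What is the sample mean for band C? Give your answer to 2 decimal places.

128.06

N = 304 + 161 + 367 = 832.
Overall total = μ·N = 129.56·832 = 107793.92.
Subtract the known strata: 304·136.89 + 161·119.15 = 60797.71.
Remaining total for band C: 107793.92 − 60797.71 = 46996.21.
Divide by its size: 46996.21 / 367 = 128.0551... → 128.06.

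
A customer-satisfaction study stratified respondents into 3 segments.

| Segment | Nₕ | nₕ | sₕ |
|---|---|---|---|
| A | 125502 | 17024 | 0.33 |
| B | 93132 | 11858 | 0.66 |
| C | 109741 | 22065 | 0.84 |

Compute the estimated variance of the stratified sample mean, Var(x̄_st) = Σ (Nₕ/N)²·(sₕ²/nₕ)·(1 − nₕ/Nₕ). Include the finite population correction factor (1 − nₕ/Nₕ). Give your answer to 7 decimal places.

0.0000062

N = 328375; Wₕ = Nₕ/N.
segment A: (125502/328375)²·0.33²/17024·(1 − 17024/125502) = 0.0000008076
segment B: (93132/328375)²·0.66²/11858·(1 − 11858/93132) = 0.0000025786
segment C: (109741/328375)²·0.84²/22065·(1 − 22065/109741) = 0.0000028534
Sum = 0.0000062397 → 0.0000062.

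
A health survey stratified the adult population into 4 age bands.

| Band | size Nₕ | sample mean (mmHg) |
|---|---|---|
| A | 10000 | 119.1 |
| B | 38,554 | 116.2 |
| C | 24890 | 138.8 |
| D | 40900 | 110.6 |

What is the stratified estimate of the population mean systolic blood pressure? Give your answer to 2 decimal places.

119.37

x̄_st = (Σ Nₕx̄ₕ) / (Σ Nₕ) = (10000·119.1 + 38554·116.2 + 24890·138.8 + 40900·110.6) / 114344
= 13649246.8 / 114344 = 119.3700... → 119.37.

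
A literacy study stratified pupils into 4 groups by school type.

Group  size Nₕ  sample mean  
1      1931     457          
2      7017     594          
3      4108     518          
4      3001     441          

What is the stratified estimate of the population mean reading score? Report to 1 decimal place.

N = 16057; weights Wₕ = Nₕ/N = (0.1203, 0.4370, 0.2558, 0.1869).
x̄_st = Σ Wₕ·x̄ₕ = 0.1203·457 + 0.4370·594 + 0.2558·518 + 0.1869·441 ≈ 529.486...
→ 529.5.

529.5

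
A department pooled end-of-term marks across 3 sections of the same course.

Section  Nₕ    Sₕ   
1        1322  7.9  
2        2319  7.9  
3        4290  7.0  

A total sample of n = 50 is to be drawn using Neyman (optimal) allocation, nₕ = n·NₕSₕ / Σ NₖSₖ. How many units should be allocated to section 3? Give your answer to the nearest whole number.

Σ NₕSₕ = 1322·7.9 + 2319·7.9 + 4290·7.0 = 58793.9.
Share for 3: 30030/58793.9 = 0.51077.
n_3 = 50 × 0.51077 = 25.538... → 26.

26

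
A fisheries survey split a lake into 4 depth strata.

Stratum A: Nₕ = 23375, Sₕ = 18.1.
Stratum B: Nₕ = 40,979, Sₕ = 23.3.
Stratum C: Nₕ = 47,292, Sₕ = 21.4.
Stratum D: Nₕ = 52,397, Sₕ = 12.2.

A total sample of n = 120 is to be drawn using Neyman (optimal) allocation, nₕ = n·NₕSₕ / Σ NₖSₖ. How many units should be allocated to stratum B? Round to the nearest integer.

38

Σ NₕSₕ = 23375·18.1 + 40979·23.3 + 47292·21.4 + 52397·12.2 = 3029190.4.
Share for B: 954810.7/3029190.4 = 0.31520.
n_B = 120 × 0.31520 = 37.824... → 38.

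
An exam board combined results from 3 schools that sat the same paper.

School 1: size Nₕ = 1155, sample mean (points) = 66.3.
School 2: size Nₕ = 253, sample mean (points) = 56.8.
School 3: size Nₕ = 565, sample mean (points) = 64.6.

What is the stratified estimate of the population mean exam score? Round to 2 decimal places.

64.59

N = 1155 + 253 + 565 = 1973.
Overall mean = Σ (Nₕ/N)·x̄ₕ — weight by population share, not a simple average.
Σ Nₕx̄ₕ = 1155·66.3 + 253·56.8 + 565·64.6 = 76576.5 + 14370.4 + 36499 = 127445.9.
Divide by N: 127445.9 / 1973 = 64.5950... → 64.59.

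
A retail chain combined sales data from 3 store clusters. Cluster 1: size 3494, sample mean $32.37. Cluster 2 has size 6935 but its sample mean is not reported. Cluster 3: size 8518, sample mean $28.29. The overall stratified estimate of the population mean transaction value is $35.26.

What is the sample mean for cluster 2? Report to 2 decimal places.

45.28

N = 3494 + 6935 + 8518 = 18947.
Overall total = μ·N = 35.26·18947 = 668071.22.
Subtract the known strata: 3494·32.37 + 8518·28.29 = 354075.
Remaining total for cluster 2: 668071.22 − 354075 = 313996.22.
Divide by its size: 313996.22 / 6935 = 45.2770... → 45.28.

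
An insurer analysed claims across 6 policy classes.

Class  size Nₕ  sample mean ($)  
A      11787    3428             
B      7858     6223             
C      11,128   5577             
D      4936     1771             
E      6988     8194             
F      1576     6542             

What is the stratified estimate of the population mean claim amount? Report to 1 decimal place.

5142.6

N = 44273; weights Wₕ = Nₕ/N = (0.2662, 0.1775, 0.2513, 0.1115, 0.1578, 0.0356).
x̄_st = Σ Wₕ·x̄ₕ = 0.2662·3428 + 0.1775·6223 + 0.2513·5577 + 0.1115·1771 + 0.1578·8194 + 0.0356·6542 ≈ 5142.605...
→ 5142.6.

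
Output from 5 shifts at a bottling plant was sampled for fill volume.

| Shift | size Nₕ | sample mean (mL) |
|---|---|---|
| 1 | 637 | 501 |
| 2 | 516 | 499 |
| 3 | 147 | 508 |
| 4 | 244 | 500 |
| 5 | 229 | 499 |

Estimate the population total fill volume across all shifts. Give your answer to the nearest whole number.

887568

1: 637·501 = 319137
2: 516·499 = 257484
3: 147·508 = 74676
4: 244·500 = 122000
5: 229·499 = 114271
τ̂ = Σ Nₕx̄ₕ = 887568.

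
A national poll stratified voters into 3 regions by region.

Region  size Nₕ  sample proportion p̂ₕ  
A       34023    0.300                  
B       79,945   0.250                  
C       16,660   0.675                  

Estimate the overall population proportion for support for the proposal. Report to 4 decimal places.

0.3172

N = 34023 + 79945 + 16660 = 130628.
Overall proportion = Σ (Nₕ/N)·p̂ₕ.
Σ Nₕp̂ₕ = 10206.9 + 19986.25 + 11245.5 = 41438.65.
41438.65 / 130628 = 0.317226... → 0.3172.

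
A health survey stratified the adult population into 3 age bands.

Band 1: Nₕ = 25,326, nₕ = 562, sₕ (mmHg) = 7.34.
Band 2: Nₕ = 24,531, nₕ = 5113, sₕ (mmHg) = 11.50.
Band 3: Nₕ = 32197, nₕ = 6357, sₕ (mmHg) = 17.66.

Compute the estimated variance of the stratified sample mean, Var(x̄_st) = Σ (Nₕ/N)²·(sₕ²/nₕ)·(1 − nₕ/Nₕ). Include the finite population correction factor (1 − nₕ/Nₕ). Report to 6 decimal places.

0.016822

N = 82054; Wₕ = Nₕ/N.
band 1: (25326/82054)²·7.34²/562·(1 − 562/25326) = 0.008929840
band 2: (24531/82054)²·11.50²/5113·(1 − 5113/24531) = 0.001829954
band 3: (32197/82054)²·17.66²/6357·(1 − 6357/32197) = 0.006062302
Sum = 0.016822096 → 0.016822.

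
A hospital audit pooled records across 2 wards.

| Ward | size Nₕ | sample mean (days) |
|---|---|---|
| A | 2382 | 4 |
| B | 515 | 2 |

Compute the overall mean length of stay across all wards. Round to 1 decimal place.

3.6

N = 2897; weights Wₕ = Nₕ/N = (0.8222, 0.1778).
x̄_st = Σ Wₕ·x̄ₕ = 0.8222·4 + 0.1778·2 ≈ 3.644...
→ 3.6.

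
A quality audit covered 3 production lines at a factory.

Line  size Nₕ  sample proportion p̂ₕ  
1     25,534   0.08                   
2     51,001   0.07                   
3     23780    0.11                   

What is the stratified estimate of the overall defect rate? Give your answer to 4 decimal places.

Wₕ = Nₕ/N with N = 100315: 0.2545, 0.5084, 0.2371.
p̂_st = 0.2545·0.08 + 0.5084·0.07 + 0.2371·0.11 ≈ 0.082028... → 0.0820.

0.0820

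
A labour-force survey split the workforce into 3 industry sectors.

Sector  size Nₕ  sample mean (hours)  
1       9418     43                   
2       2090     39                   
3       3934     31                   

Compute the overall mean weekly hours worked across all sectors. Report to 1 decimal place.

x̄_st = (Σ Nₕx̄ₕ) / (Σ Nₕ) = (9418·43 + 2090·39 + 3934·31) / 15442
= 608438 / 15442 = 39.402... → 39.4.

39.4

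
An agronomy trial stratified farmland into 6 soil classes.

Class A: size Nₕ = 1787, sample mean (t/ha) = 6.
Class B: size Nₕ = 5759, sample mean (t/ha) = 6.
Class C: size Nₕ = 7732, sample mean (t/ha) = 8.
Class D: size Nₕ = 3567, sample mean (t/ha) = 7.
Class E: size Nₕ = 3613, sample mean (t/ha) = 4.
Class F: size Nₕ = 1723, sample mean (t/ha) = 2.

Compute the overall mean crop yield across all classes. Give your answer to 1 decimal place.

6.2

N = 1787 + 5759 + 7732 + 3567 + 3613 + 1723 = 24181.
Weight each subgroup mean by Nₕ/N and sum.
Σ Nₕx̄ₕ = 1787·6 + 5759·6 + 7732·8 + 3567·7 + 3613·4 + 1723·2 = 10722 + 34554 + 61856 + 24969 + 14452 + 3446 = 149999.
Divide by N: 149999 / 24181 = 6.203... → 6.2.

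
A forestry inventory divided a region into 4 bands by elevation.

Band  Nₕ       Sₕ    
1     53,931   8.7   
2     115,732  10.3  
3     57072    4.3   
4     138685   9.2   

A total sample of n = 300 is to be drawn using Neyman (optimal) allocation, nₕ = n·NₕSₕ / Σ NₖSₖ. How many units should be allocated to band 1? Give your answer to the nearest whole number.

1: NₕSₕ = 53931·8.7 = 469199.7
2: NₕSₕ = 115732·10.3 = 1192039.6
3: NₕSₕ = 57072·4.3 = 245409.6
4: NₕSₕ = 138685·9.2 = 1275902
Σ NₕSₕ = 3182550.9.
n_1 = 300·469199.7/3182550.9 = 44.229... → 44.

44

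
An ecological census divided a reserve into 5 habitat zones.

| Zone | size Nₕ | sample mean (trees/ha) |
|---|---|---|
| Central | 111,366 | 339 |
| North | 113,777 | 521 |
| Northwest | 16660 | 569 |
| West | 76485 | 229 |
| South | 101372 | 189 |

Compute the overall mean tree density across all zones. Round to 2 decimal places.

341.19

x̄_st = (Σ Nₕx̄ₕ) / (Σ Nₕ) = (111366·339 + 113777·521 + 16660·569 + 76485·229 + 101372·189) / 419660
= 143184804 / 419660 = 341.1924... → 341.19.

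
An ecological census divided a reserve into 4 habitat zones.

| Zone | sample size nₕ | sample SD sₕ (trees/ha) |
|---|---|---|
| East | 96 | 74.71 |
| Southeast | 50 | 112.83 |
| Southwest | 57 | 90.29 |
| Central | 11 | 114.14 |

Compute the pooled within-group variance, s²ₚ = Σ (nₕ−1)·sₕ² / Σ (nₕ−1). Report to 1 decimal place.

Degrees of freedom: 95 + 49 + 56 + 10 = 210.
Σ(nₕ−1)sₕ² = 95·5581.5841 + 49·12730.6089 + 56·8152.2841 + 10·13027.9396 = 1740857.6312.
s²ₚ = 1740857.6312 / 210 = 8289.798... → 8289.8.

8289.8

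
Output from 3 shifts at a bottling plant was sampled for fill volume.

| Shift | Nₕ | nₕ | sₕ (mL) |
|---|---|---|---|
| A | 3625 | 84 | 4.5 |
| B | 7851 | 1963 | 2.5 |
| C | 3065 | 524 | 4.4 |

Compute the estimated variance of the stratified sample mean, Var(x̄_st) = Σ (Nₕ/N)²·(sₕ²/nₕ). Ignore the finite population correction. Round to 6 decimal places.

0.017552

N = 14541; Wₕ = Nₕ/N.
shift A: (3625/14541)²·4.5²/84 = 0.014982118
shift B: (7851/14541)²·2.5²/1963 = 0.000928156
shift C: (3065/14541)²·4.4²/524 = 0.001641521
Sum = 0.017551795 → 0.017552.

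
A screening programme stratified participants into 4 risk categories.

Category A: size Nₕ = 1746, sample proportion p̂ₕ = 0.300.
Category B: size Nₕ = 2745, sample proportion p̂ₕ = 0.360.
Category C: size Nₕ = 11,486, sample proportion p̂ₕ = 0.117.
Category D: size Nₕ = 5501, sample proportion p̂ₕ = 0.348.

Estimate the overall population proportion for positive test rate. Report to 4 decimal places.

Wₕ = Nₕ/N with N = 21478: 0.0813, 0.1278, 0.5348, 0.2561.
p̂_st = 0.0813·0.300 + 0.1278·0.360 + 0.5348·0.117 + 0.2561·0.348 ≈ 0.222097... → 0.2221.

0.2221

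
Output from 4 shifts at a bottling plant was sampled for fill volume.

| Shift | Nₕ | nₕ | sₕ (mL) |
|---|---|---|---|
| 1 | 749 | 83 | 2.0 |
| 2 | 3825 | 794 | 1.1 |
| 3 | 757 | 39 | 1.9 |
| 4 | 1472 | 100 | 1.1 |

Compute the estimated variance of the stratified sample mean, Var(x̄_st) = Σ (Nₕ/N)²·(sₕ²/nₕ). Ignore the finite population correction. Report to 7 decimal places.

N = 6803. Term for each stratum: Wₕ²sₕ²/nₕ.
Var(x̄_st) = 0.0005841772 + 0.0004817556 + 0.0011461288 + 0.0005665002 = 0.0027785618 → 0.0027786.

0.0027786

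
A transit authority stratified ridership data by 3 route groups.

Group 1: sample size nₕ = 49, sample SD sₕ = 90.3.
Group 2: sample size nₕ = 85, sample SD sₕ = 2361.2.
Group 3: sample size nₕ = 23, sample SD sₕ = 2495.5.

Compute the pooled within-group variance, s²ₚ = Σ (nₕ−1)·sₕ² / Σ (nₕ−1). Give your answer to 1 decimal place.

1: (49−1)·90.3² = 48·8154.09 = 391396.32
2: (85−1)·2361.2² = 84·5575265.44 = 468322296.96
3: (23−1)·2495.5² = 22·6227520.25 = 137005445.5
Numerator = 605719138.78; denominator = Σ(nₕ−1) = 154.
s²ₚ = 605719138.78/154 = 3933241.161... → 3933241.2.

3933241.2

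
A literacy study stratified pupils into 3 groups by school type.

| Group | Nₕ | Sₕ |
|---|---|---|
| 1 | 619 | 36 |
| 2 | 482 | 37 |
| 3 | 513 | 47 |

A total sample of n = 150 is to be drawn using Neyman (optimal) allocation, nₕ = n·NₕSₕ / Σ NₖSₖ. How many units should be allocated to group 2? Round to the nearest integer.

42

Σ NₕSₕ = 619·36 + 482·37 + 513·47 = 64229.
Share for 2: 17834/64229 = 0.27766.
n_2 = 150 × 0.27766 = 41.649... → 42.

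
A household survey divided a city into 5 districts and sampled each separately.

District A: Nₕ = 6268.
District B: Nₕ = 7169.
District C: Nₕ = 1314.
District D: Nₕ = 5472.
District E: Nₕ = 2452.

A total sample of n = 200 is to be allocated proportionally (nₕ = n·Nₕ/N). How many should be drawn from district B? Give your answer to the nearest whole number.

Share of district B = 7169/22675 = 0.31616.
Allocate 200 × 0.31616 = 63.233... → 63.

63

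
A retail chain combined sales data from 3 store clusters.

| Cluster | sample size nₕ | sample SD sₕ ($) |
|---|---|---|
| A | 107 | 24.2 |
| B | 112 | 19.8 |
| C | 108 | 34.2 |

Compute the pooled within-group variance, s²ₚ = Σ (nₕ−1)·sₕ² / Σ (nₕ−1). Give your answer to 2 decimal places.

712.18

A: (107−1)·24.2² = 106·585.64 = 62077.84
B: (112−1)·19.8² = 111·392.04 = 43516.44
C: (108−1)·34.2² = 107·1169.64 = 125151.48
Numerator = 230745.76; denominator = Σ(nₕ−1) = 324.
s²ₚ = 230745.76/324 = 712.1783... → 712.18.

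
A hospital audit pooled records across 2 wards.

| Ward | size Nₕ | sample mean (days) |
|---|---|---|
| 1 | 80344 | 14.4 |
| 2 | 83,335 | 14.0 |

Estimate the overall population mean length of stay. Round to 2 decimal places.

14.20

N = 80344 + 83335 = 163679.
The stratified mean weights each stratum mean by its population share Nₕ/N.
Σ Nₕx̄ₕ = 80344·14.4 + 83335·14.0 = 1156953.6 + 1166690 = 2323643.6.
Divide by N: 2323643.6 / 163679 = 14.1963... → 14.20.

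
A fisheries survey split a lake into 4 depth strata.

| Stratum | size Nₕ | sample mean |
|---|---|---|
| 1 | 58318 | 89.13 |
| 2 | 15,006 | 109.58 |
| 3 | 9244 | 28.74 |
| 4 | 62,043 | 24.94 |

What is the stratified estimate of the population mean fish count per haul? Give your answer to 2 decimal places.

59.85

x̄_st = (Σ Nₕx̄ₕ) / (Σ Nₕ) = (58318·89.13 + 15006·109.58 + 9244·28.74 + 62043·24.94) / 144611
= 8655265.8 / 144611 = 59.8521... → 59.85.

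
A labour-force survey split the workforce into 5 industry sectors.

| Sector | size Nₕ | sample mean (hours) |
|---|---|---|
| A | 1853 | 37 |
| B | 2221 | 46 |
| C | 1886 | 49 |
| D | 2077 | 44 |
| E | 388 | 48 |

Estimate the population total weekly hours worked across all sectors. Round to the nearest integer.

Population total = Σ Nₕ·x̄ₕ (each stratum's size times its mean).
1853·37 + 2221·46 + 1886·49 + 2077·44 + 388·48 = 68561 + 102166 + 92414 + 91388 + 18624 = 373153.

373153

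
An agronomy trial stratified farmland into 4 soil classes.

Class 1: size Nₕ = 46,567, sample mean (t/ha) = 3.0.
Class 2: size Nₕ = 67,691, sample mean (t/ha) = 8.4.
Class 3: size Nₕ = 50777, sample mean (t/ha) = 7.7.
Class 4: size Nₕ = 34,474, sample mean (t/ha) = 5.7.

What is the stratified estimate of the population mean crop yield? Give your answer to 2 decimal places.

6.49

N = 199509; weights Wₕ = Nₕ/N = (0.2334, 0.3393, 0.2545, 0.1728).
x̄_st = Σ Wₕ·x̄ₕ = 0.2334·3.0 + 0.3393·8.4 + 0.2545·7.7 + 0.1728·5.7 ≈ 6.4949...
→ 6.49.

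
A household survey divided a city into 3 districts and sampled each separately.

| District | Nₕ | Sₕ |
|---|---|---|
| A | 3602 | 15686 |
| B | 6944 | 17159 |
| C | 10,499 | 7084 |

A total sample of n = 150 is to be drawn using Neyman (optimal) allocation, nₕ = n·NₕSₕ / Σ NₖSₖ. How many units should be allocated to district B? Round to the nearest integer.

A: NₕSₕ = 3602·15686 = 56500972
B: NₕSₕ = 6944·17159 = 119152096
C: NₕSₕ = 10499·7084 = 74374916
Σ NₕSₕ = 250027984.
n_B = 150·119152096/250027984 = 71.483... → 71.

71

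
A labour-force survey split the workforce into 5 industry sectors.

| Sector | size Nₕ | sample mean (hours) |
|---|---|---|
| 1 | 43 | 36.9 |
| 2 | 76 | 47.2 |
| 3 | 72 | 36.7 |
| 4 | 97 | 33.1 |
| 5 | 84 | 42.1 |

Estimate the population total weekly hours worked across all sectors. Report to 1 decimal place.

14563.4

Population total = Σ Nₕ·x̄ₕ (each stratum's size times its mean).
43·36.9 + 76·47.2 + 72·36.7 + 97·33.1 + 84·42.1 = 1586.7 + 3587.2 + 2642.4 + 3210.7 + 3536.4 = 14563.4.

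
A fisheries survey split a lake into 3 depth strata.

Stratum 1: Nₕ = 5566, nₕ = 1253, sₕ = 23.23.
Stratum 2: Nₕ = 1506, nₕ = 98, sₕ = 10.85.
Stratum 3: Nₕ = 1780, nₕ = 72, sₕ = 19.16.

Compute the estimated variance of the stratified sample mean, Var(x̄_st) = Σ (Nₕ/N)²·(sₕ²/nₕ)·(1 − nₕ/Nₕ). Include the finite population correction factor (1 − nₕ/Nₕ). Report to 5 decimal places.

0.36228

N = 8852. Term for each stratum: Wₕ²sₕ²/nₕ·(1−nₕ/Nₕ).
Var(x̄_st) = 0.13194326 + 0.03250710 + 0.19782609 = 0.36227645 → 0.36228.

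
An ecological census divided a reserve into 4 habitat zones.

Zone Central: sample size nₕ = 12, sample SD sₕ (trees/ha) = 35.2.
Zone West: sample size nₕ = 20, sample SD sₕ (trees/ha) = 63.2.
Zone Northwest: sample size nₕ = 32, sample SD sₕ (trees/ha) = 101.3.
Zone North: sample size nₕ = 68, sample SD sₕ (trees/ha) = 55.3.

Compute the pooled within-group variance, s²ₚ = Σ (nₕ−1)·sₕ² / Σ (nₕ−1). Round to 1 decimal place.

Degrees of freedom: 11 + 19 + 31 + 67 = 128.
Σ(nₕ−1)sₕ² = 11·1239.04 + 19·3994.24 + 31·10261.69 + 67·3058.09 = 612524.42.
s²ₚ = 612524.42 / 128 = 4785.347... → 4785.3.

4785.3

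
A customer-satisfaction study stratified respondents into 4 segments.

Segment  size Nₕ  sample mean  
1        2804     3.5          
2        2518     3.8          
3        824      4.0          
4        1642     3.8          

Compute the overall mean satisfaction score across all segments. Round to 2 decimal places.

N = 2804 + 2518 + 824 + 1642 = 7788.
Overall mean = Σ (Nₕ/N)·x̄ₕ — weight by population share, not a simple average.
Σ Nₕx̄ₕ = 2804·3.5 + 2518·3.8 + 824·4.0 + 1642·3.8 = 9814 + 9568.4 + 3296 + 6239.6 = 28918.
Divide by N: 28918 / 7788 = 3.7131... → 3.71.

3.71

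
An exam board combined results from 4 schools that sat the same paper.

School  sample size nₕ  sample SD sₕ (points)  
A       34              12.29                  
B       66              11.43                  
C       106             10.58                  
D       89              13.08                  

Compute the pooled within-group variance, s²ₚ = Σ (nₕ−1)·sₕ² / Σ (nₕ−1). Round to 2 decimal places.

138.44

Degrees of freedom: 33 + 65 + 105 + 88 = 291.
Σ(nₕ−1)sₕ² = 33·151.0441 + 65·130.6449 + 105·111.9364 + 88·171.0864 = 40285.299.
s²ₚ = 40285.299 / 291 = 138.4375... → 138.44.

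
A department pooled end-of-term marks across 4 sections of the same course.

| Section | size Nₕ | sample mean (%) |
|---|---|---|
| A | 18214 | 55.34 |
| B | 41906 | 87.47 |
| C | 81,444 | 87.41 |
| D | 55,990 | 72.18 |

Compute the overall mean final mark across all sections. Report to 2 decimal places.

N = 197554; weights Wₕ = Nₕ/N = (0.0922, 0.2121, 0.4123, 0.2834).
x̄_st = Σ Wₕ·x̄ₕ = 0.0922·55.34 + 0.2121·87.47 + 0.4123·87.41 + 0.2834·72.18 ≈ 80.1495...
→ 80.15.

80.15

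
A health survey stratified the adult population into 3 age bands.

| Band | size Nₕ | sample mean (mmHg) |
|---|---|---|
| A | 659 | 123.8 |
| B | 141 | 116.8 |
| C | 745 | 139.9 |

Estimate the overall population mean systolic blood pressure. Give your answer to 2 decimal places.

130.92

N = 1545; weights Wₕ = Nₕ/N = (0.4265, 0.0913, 0.4822).
x̄_st = Σ Wₕ·x̄ₕ = 0.4265·123.8 + 0.0913·116.8 + 0.4822·139.9 ≈ 130.9246...
→ 130.92.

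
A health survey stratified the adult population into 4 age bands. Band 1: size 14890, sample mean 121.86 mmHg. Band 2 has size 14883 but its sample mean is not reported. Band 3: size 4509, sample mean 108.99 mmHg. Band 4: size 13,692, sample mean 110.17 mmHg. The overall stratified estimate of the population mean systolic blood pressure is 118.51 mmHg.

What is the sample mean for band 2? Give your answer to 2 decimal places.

125.72

Σ Nₕx̄ₕ = N·μ, so 14883·x̄_2 = 47974·118.51 − (14890·121.86 + 4509·108.99 + 13692·110.17).
= 5685398.74 − 3814378.95 = 1871019.79.
x̄_2 = 1871019.79 / 14883 = 125.7152... → 125.72.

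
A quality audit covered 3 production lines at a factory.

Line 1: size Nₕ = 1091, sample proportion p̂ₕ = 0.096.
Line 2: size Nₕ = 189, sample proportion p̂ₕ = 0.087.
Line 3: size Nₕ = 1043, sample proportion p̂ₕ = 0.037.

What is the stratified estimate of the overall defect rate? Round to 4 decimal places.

0.0688

N = 1091 + 189 + 1043 = 2323.
Overall proportion = Σ (Nₕ/N)·p̂ₕ.
Σ Nₕp̂ₕ = 104.736 + 16.443 + 38.591 = 159.77.
159.77 / 2323 = 0.068777... → 0.0688.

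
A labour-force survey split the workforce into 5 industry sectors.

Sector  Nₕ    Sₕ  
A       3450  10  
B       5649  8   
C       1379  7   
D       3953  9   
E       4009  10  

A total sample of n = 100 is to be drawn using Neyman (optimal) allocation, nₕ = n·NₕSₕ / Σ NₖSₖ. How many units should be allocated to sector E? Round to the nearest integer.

24

A: NₕSₕ = 3450·10 = 34500
B: NₕSₕ = 5649·8 = 45192
C: NₕSₕ = 1379·7 = 9653
D: NₕSₕ = 3953·9 = 35577
E: NₕSₕ = 4009·10 = 40090
Σ NₕSₕ = 165012.
n_E = 100·40090/165012 = 24.295... → 24.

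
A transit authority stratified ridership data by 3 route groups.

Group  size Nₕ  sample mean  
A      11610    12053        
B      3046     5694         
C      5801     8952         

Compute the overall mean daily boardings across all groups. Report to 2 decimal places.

10226.81

N = 11610 + 3046 + 5801 = 20457.
The stratified mean weights each stratum mean by its population share Nₕ/N.
Σ Nₕx̄ₕ = 11610·12053 + 3046·5694 + 5801·8952 = 139935330 + 17343924 + 51930552 = 209209806.
Divide by N: 209209806 / 20457 = 10226.8077... → 10226.81.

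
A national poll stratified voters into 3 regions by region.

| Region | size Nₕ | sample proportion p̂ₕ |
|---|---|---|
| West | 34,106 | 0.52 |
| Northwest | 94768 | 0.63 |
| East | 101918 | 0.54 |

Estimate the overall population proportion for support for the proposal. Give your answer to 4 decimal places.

0.5740

N = 34106 + 94768 + 101918 = 230792.
Overall proportion = Σ (Nₕ/N)·p̂ₕ.
Σ Nₕp̂ₕ = 17735.12 + 59703.84 + 55035.72 = 132474.68.
132474.68 / 230792 = 0.574000... → 0.5740.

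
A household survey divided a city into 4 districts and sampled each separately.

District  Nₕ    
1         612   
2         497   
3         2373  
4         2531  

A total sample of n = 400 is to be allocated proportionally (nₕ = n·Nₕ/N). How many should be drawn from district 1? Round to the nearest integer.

41

N = 612 + 497 + 2373 + 2531 = 6013.
n_1 = 400·612/6013 = 40.712... → 41.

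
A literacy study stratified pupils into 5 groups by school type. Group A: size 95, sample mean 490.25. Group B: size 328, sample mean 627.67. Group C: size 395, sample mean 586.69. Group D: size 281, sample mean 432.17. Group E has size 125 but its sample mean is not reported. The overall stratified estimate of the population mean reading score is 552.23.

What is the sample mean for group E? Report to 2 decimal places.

562.38

Σ Nₕx̄ₕ = N·μ, so 125·x̄_E = 1224·552.23 − (95·490.25 + 328·627.67 + 395·586.69 + 281·432.17).
= 675929.52 − 605631.83 = 70297.69.
x̄_E = 70297.69 / 125 = 562.3815... → 562.38.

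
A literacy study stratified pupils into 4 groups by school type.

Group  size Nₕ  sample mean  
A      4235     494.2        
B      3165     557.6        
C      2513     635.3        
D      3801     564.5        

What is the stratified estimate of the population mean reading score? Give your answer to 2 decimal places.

N = 4235 + 3165 + 2513 + 3801 = 13714.
Overall mean = Σ (Nₕ/N)·x̄ₕ — weight by population share, not a simple average.
Σ Nₕx̄ₕ = 4235·494.2 + 3165·557.6 + 2513·635.3 + 3801·564.5 = 2092937 + 1764804 + 1596508.9 + 2145664.5 = 7599914.4.
Divide by N: 7599914.4 / 13714 = 554.1720... → 554.17.

554.17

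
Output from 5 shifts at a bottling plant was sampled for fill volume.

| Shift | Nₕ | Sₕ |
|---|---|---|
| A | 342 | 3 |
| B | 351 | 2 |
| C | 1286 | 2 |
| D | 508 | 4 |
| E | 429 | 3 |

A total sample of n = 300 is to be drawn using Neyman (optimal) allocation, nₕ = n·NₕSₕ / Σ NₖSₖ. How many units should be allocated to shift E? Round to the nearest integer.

51

A: NₕSₕ = 342·3 = 1026
B: NₕSₕ = 351·2 = 702
C: NₕSₕ = 1286·2 = 2572
D: NₕSₕ = 508·4 = 2032
E: NₕSₕ = 429·3 = 1287
Σ NₕSₕ = 7619.
n_E = 300·1287/7619 = 50.676... → 51.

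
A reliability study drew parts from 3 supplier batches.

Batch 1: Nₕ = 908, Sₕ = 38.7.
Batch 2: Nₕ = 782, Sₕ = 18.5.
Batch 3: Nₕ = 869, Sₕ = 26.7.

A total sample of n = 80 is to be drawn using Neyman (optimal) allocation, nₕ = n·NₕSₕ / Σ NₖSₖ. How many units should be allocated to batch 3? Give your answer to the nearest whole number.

Σ NₕSₕ = 908·38.7 + 782·18.5 + 869·26.7 = 72808.9.
Share for 3: 23202.3/72808.9 = 0.31867.
n_3 = 80 × 0.31867 = 25.494... → 25.

25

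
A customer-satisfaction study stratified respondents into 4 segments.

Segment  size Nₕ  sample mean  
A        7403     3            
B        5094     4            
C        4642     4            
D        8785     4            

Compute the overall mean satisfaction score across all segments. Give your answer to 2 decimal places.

3.71

N = 25924; weights Wₕ = Nₕ/N = (0.2856, 0.1965, 0.1791, 0.3389).
x̄_st = Σ Wₕ·x̄ₕ = 0.2856·3 + 0.1965·4 + 0.1791·4 + 0.3389·4 ≈ 3.7144...
→ 3.71.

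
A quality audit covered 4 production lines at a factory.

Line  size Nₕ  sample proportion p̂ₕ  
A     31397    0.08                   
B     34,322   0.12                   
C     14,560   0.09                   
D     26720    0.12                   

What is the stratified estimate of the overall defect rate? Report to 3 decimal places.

0.104

Wₕ = Nₕ/N with N = 106999: 0.2934, 0.3208, 0.1361, 0.2497.
p̂_st = 0.2934·0.08 + 0.3208·0.12 + 0.1361·0.09 + 0.2497·0.12 ≈ 0.10418... → 0.104.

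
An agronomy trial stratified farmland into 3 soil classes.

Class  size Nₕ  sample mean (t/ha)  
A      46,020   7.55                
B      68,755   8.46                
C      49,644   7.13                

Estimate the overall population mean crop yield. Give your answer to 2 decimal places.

7.80

N = 46020 + 68755 + 49644 = 164419.
The stratified mean weights each stratum mean by its population share Nₕ/N.
Σ Nₕx̄ₕ = 46020·7.55 + 68755·8.46 + 49644·7.13 = 347451 + 581667.3 + 353961.72 = 1283080.02.
Divide by N: 1283080.02 / 164419 = 7.8037... → 7.80.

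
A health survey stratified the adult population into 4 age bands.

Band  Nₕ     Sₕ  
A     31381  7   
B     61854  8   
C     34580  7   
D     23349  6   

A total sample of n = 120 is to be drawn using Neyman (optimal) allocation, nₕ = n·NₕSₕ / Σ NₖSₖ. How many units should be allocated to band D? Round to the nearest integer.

15

Σ NₕSₕ = 31381·7 + 61854·8 + 34580·7 + 23349·6 = 1096653.
Share for D: 140094/1096653 = 0.12775.
n_D = 120 × 0.12775 = 15.330... → 15.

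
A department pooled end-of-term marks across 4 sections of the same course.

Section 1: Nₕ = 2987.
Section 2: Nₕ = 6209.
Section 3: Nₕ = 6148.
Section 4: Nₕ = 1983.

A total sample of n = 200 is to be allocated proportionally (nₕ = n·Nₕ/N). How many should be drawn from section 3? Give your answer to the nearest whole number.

71

N = 2987 + 6209 + 6148 + 1983 = 17327.
n_3 = 200·6148/17327 = 70.964... → 71.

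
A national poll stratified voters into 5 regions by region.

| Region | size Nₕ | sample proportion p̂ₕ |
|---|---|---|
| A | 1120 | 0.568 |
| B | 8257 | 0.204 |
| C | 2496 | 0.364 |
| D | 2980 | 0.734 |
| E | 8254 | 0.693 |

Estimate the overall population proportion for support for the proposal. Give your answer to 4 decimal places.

0.4820

N = 1120 + 8257 + 2496 + 2980 + 8254 = 23107.
Overall proportion = Σ (Nₕ/N)·p̂ₕ.
Σ Nₕp̂ₕ = 636.16 + 1684.428 + 908.544 + 2187.32 + 5720.022 = 11136.474.
11136.474 / 23107 = 0.481952... → 0.4820.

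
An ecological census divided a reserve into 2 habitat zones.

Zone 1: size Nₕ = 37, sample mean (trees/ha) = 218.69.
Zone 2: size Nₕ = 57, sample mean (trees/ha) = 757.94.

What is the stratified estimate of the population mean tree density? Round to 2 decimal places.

545.68

N = 94; weights Wₕ = Nₕ/N = (0.3936, 0.6064).
x̄_st = Σ Wₕ·x̄ₕ = 0.3936·218.69 + 0.6064·757.94 ≈ 545.6820...
→ 545.68.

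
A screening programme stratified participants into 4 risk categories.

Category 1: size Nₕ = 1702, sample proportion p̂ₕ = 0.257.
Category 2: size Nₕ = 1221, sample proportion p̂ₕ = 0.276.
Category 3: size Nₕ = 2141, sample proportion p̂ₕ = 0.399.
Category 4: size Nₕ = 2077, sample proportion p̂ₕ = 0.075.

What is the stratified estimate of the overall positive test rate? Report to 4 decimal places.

0.2499

Wₕ = Nₕ/N with N = 7141: 0.2383, 0.1710, 0.2998, 0.2909.
p̂_st = 0.2383·0.257 + 0.1710·0.276 + 0.2998·0.399 + 0.2909·0.075 ≈ 0.249887... → 0.2499.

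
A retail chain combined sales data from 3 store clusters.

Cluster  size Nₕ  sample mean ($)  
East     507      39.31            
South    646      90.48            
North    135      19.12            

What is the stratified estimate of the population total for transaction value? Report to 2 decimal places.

80961.45

Estimate total by summing Nₕ·x̄ₕ over strata.
507·39.31 + 646·90.48 + 135·19.12 = 19930.17 + 58450.08 + 2581.2 = 80961.45.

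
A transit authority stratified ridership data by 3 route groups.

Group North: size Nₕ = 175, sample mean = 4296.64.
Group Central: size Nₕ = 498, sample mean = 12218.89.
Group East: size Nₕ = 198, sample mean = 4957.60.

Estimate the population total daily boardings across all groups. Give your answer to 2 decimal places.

North: 175·4296.64 = 751912
Central: 498·12218.89 = 6085007.22
East: 198·4957.60 = 981604.8
τ̂ = Σ Nₕx̄ₕ = 7818524.02.

7818524.02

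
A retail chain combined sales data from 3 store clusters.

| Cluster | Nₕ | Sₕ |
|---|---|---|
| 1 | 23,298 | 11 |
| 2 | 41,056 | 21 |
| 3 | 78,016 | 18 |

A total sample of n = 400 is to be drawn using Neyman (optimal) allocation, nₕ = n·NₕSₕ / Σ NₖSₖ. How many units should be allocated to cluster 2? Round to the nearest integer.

137

1: NₕSₕ = 23298·11 = 256278
2: NₕSₕ = 41056·21 = 862176
3: NₕSₕ = 78016·18 = 1404288
Σ NₕSₕ = 2522742.
n_2 = 400·862176/2522742 = 136.705... → 137.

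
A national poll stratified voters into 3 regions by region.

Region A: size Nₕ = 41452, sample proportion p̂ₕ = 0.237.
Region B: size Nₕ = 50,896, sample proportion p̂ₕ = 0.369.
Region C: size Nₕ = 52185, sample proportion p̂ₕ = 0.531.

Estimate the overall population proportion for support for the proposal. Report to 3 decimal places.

0.390

Wₕ = Nₕ/N with N = 144533: 0.2868, 0.3521, 0.3611.
p̂_st = 0.2868·0.237 + 0.3521·0.369 + 0.3611·0.531 ≈ 0.38963... → 0.390.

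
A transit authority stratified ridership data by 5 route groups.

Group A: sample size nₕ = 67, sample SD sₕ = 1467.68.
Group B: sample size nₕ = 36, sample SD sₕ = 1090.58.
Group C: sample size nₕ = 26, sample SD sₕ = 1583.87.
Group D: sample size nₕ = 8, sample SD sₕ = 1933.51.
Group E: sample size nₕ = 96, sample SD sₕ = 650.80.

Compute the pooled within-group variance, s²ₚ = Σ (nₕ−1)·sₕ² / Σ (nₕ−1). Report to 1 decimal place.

1372451.9

A: (67−1)·1467.68² = 66·2154084.5824 = 142169582.4384
B: (36−1)·1090.58² = 35·1189364.7364 = 41627765.774
C: (26−1)·1583.87² = 25·2508644.1769 = 62716104.4225
D: (8−1)·1933.51² = 7·3738460.9201 = 26169226.4407
E: (96−1)·650.80² = 95·423540.64 = 40236360.8
Numerator = 312919039.8756; denominator = Σ(nₕ−1) = 228.
s²ₚ = 312919039.8756/228 = 1372451.929... → 1372451.9.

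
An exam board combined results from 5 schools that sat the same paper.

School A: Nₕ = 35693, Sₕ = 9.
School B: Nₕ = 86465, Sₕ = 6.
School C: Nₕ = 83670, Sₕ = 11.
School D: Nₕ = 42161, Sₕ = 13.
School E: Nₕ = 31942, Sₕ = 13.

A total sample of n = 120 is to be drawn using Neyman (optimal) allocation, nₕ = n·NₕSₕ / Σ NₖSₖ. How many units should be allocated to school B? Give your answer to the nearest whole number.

23

A: NₕSₕ = 35693·9 = 321237
B: NₕSₕ = 86465·6 = 518790
C: NₕSₕ = 83670·11 = 920370
D: NₕSₕ = 42161·13 = 548093
E: NₕSₕ = 31942·13 = 415246
Σ NₕSₕ = 2723736.
n_B = 120·518790/2723736 = 22.856... → 23.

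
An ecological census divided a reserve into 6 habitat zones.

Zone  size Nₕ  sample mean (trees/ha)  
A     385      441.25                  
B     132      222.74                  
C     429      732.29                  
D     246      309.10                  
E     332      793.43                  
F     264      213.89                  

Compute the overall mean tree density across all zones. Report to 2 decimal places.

508.59

N = 385 + 132 + 429 + 246 + 332 + 264 = 1788.
The stratified mean weights each stratum mean by its population share Nₕ/N.
Σ Nₕx̄ₕ = 385·441.25 + 132·222.74 + 429·732.29 + 246·309.10 + 332·793.43 + 264·213.89 = 169881.25 + 29401.68 + 314152.41 + 76038.6 + 263418.76 + 56466.96 = 909359.66.
Divide by N: 909359.66 / 1788 = 508.5904... → 508.59.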